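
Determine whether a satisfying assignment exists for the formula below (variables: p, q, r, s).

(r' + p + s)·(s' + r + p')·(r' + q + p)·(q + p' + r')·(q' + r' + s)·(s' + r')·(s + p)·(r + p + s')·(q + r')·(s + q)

Satisfiable

Branch on s: set s = 0.
Unit clause (p) forces p = 1.
Unit clause (q) forces q = 1.
Unit clause (r') forces r = 0.
Every clause now holds.
A satisfying assignment: p: 1, q: 1, r: 0, s: 0.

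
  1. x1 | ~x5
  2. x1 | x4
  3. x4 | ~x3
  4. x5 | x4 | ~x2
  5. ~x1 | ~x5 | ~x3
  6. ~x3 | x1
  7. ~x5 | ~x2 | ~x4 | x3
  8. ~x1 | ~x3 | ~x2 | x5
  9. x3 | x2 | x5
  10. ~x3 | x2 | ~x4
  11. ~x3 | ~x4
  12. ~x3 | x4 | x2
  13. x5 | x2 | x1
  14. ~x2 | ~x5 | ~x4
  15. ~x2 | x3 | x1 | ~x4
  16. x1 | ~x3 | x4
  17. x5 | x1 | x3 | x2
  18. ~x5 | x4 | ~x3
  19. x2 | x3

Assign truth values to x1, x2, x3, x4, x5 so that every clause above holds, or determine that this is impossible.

Suppose x1 = 1.
Suppose x4 = 0.
From the singleton clause (~x3), x3 = 0.
From the singleton clause (x2), x2 = 1.
From the singleton clause (x5), x5 = 1.
This assignment satisfies each clause.

x1: 1, x2: 1, x3: 0, x4: 0, x5: 1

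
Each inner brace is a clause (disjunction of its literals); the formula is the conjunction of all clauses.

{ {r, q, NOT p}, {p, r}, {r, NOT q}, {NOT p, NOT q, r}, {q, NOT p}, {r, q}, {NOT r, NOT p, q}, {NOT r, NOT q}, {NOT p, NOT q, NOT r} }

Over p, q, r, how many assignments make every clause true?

1

There are 2^3 = 8 truth assignments over (p, q, r).
Check each against the 9 clauses (columns in the order p, q, r):
  F F F  ✗ fails (p OR r)
  F F T  ✓ satisfies all
  F T F  ✗ fails (p OR r)
  F T T  ✗ fails (NOT r OR NOT q)
  T F F  ✗ fails (r OR q OR NOT p)
  T F T  ✗ fails (q OR NOT p)
  T T F  ✗ fails (r OR NOT q)
  T T T  ✗ fails (NOT r OR NOT q)
1 of the 8 rows is a model.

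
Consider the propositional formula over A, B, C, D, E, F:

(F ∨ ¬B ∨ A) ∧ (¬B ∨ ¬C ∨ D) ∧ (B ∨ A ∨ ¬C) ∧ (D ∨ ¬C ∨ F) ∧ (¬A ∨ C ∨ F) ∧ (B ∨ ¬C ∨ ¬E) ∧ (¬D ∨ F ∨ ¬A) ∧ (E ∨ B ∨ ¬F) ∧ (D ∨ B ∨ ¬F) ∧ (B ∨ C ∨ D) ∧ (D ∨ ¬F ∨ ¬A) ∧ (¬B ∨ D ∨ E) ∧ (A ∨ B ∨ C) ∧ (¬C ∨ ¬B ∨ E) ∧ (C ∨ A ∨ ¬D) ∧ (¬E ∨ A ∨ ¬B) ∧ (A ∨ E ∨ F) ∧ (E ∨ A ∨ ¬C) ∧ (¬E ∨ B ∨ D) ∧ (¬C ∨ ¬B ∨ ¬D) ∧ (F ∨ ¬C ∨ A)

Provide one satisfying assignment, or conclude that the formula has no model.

A=True, B=False, C=False, D=True, E=True, F=True

Branch on F: set F = True.
Branch on E: set E = True.
Branch on B: set B = False.
Unit clause (¬C) forces C = False.
Unit clause (D) forces D = True.
Unit clause (A) forces A = True.
Every clause now holds.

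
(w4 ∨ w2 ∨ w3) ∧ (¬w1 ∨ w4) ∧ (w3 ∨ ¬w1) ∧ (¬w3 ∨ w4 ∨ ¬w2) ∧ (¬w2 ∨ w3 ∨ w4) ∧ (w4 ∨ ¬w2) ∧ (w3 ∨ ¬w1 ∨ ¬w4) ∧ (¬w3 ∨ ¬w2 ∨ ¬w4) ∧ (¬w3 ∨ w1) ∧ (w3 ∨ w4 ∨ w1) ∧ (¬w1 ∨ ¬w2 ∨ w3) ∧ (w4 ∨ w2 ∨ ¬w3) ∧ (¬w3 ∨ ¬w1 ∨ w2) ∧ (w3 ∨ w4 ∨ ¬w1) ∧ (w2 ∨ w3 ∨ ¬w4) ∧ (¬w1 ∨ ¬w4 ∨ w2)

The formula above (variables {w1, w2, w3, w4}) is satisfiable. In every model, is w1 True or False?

Suppose w1 = True.
The clause (w4) is unit, so w4 = True.
The clause (w3) is unit, so w3 = True.
The clause (¬w2) is unit, so w2 = False.
Now (w2) is unsatisfied and unit — conflict.
So every satisfying assignment has w1 = False.

False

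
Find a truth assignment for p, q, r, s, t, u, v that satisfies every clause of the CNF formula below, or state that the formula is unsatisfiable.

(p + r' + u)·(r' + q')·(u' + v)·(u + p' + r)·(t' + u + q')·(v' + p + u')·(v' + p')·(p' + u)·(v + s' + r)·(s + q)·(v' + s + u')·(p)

From the singleton clause (p), p = 1.
From the singleton clause (v'), v = 0.
From the singleton clause (u'), u = 0.
Now (u) is unsatisfied and unit — conflict.

UNSATISFIABLE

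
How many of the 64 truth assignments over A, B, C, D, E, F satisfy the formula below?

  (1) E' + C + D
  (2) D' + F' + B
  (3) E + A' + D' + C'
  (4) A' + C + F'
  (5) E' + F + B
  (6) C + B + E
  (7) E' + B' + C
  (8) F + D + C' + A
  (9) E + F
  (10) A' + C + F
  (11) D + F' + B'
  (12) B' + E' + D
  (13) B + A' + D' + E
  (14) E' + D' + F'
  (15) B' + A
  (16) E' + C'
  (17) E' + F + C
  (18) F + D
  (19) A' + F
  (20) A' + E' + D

There are 2^6 = 64 truth assignments over (A, B, C, D, E, F).
Split on A. With A = 1, the clauses containing A are satisfied and A' drops from the rest; 1 of the 2^5 = 32 assignments to the other variables satisfy what remains.
With A = 0, by the same count on the reduced clause set, 1 assignment works.
Total: 1 + 1 = 2.

2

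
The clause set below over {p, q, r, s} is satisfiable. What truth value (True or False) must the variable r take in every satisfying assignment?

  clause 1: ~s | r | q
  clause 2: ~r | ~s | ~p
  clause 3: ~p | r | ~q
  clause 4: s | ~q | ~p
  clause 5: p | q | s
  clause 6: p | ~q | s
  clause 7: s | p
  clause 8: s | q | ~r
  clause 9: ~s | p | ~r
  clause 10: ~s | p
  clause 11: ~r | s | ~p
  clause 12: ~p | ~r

Suppose r = 1.
(~p) alone gives p = 0.
(s) alone gives s = 1.
That conflicts with the unit clause (~s).
So every satisfying assignment has r = False.

False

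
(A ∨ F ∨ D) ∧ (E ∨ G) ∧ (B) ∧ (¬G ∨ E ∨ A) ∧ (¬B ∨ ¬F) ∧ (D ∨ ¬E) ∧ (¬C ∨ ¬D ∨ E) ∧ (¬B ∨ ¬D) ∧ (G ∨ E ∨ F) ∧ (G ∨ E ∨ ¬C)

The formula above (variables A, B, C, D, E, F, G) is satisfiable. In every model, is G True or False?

Suppose G = False.
The clause (E) is unit, so E = True.
The clause (B) is unit, so B = True.
The clause (¬F) is unit, so F = False.
The clause (D) is unit, so D = True.
That conflicts with the unit clause (¬D).
So every satisfying assignment has G = True.

True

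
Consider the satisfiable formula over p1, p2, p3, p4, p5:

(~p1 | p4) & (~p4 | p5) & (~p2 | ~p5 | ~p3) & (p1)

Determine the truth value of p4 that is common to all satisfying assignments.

True

Suppose p4 = 0.
Unit clause (~p1) forces p1 = 0.
But (p1) is also a unit clause — contradiction.
So every satisfying assignment has p4 = True.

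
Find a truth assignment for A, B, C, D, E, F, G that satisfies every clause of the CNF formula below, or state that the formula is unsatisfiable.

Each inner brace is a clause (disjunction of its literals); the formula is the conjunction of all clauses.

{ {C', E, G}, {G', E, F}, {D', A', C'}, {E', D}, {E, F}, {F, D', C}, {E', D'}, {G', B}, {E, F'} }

UNSATISFIABLE

Suppose E = 0.
Unit clause (F) forces F = 1.
That conflicts with the unit clause (F').
Backtrack on E: now try E = 1.
Unit clause (D) forces D = 1.
That conflicts with the unit clause (D').
Both values of E lead to a conflict.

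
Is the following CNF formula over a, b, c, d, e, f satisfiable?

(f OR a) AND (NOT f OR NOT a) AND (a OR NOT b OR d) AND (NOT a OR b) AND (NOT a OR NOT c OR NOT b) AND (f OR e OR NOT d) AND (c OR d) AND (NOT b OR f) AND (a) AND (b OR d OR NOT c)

No

Unit clause (a) forces a = true.
Unit clause (NOT f) forces f = false.
Unit clause (b) forces b = true.
That conflicts with the unit clause (NOT b).
No assignment satisfies every clause.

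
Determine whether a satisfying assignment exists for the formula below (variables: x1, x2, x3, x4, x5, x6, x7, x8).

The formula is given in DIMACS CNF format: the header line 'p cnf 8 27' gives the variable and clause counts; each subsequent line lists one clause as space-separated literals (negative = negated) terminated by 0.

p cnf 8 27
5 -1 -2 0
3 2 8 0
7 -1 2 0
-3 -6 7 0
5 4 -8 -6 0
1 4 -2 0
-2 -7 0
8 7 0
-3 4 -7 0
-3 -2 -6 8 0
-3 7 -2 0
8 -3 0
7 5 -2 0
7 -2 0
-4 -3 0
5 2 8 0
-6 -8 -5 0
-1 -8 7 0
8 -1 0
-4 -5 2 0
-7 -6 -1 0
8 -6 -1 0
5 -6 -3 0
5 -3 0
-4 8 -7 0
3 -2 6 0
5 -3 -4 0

Suppose x2 = False.
Suppose x3 = False.
(x8) alone gives x8 = True.
Suppose x7 = True.
Suppose x6 = False.
Suppose x4 = False.
All clauses hold; x1, x5 can take either value.
A satisfying assignment: x1=True,  x2=False,  x3=False,  x4=False,  x5=False,  x6=False,  x7=True,  x8=True.

Satisfiable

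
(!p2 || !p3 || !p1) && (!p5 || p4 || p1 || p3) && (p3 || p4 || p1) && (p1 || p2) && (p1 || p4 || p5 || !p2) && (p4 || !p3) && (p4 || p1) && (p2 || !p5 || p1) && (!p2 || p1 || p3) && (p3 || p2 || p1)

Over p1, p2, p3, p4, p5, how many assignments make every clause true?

There are 2^5 = 32 truth assignments over (p1, p2, p3, p4, p5).
Split on p4. With p4 = true, the clauses containing p4 are satisfied and !p4 drops from the rest; 8 of the 2^4 = 16 assignments to the other variables satisfy what remains.
With p4 = false, by the same count on the reduced clause set, 4 assignments work.
Total: 8 + 4 = 12.

12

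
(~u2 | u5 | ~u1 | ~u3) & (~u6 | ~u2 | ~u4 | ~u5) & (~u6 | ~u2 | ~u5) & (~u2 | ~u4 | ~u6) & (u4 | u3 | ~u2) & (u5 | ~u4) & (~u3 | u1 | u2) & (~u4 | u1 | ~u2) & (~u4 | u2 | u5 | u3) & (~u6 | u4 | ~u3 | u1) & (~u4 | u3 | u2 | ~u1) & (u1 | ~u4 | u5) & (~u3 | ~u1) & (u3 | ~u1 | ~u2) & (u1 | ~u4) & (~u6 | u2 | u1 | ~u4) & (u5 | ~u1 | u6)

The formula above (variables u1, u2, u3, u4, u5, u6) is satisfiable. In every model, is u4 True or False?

Suppose u4 = 1.
From the singleton clause (u5), u5 = 1.
From the singleton clause (u1), u1 = 1.
From the singleton clause (~u3), u3 = 0.
From the singleton clause (u2), u2 = 1.
Now (~u2) is unsatisfied and unit — conflict.
So every satisfying assignment has u4 = False.

False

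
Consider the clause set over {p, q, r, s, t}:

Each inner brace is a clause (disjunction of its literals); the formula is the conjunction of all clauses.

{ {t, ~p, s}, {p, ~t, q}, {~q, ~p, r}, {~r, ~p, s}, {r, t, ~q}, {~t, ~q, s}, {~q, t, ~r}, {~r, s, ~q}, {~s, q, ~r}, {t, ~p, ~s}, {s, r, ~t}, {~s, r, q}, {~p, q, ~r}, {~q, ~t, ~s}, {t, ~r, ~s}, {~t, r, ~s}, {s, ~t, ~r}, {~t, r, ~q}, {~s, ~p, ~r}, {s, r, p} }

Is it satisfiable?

Yes

Try t = 0.
Try p = 0.
Try r = 1.
From the singleton clause (~q), q = 0.
From the singleton clause (~s), s = 0.
All clauses are satisfied.
A satisfying assignment: p: 0; q: 0; r: 1; s: 0; t: 0.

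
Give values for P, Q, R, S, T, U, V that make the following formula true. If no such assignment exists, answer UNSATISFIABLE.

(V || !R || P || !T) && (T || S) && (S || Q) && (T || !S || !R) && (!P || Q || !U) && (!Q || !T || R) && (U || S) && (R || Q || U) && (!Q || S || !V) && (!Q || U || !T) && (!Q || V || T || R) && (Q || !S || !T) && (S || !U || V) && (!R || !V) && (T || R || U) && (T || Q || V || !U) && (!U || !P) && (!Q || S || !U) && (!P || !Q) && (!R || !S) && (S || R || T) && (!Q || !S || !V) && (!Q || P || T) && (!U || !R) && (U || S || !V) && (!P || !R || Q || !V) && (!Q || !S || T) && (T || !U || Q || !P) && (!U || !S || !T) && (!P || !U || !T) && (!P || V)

Suppose T = false.
(S) alone gives S = true.
(!R) alone gives R = false.
(U) alone gives U = true.
(!P) alone gives P = false.
(!Q) alone gives Q = false.
(V) alone gives V = true.
Every clause now holds.

P=false; Q=false; R=false; S=true; T=false; U=true; V=true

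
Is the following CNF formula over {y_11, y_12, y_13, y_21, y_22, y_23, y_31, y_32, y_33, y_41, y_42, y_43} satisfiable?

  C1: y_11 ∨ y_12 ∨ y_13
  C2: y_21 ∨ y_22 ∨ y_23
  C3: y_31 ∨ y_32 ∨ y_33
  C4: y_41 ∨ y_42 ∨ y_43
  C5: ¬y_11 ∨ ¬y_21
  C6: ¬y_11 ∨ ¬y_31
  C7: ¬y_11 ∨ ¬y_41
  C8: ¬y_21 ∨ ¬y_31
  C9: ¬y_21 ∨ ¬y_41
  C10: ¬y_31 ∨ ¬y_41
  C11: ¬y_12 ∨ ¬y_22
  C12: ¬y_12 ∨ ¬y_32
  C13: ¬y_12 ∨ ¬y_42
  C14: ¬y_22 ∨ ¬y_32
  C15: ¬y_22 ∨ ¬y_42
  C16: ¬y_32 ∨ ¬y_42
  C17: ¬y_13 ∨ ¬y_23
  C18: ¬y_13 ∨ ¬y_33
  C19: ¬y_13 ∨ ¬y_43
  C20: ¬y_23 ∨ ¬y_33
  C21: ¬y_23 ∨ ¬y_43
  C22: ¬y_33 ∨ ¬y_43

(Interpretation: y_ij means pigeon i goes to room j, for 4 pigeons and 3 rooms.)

Suppose y_11 = False.
Suppose y_12 = True.
The clause (¬y_22) is unit, so y_22 = False.
The clause (¬y_32) is unit, so y_32 = False.
The clause (¬y_42) is unit, so y_42 = False.
Suppose y_21 = True.
The clause (¬y_31) is unit, so y_31 = False.
The clause (y_33) is unit, so y_33 = True.
The clause (¬y_41) is unit, so y_41 = False.
The clause (y_43) is unit, so y_43 = True.
Now (¬y_43) is unsatisfied and unit — conflict.
Backtrack on y_21: now try y_21 = False.
The clause (y_23) is unit, so y_23 = True.
The clause (¬y_13) is unit, so y_13 = False.
The clause (¬y_33) is unit, so y_33 = False.
The clause (y_31) is unit, so y_31 = True.
The clause (¬y_41) is unit, so y_41 = False.
The clause (y_43) is unit, so y_43 = True.
Now (¬y_43) is unsatisfied and unit — conflict.
Both values of y_21 lead to a conflict.
Backtrack on y_12: now try y_12 = False.
The clause (y_13) is unit, so y_13 = True.
The clause (¬y_23) is unit, so y_23 = False.
The clause (¬y_33) is unit, so y_33 = False.
The clause (¬y_43) is unit, so y_43 = False.
Suppose y_21 = True.
The clause (¬y_31) is unit, so y_31 = False.
The clause (y_32) is unit, so y_32 = True.
The clause (¬y_41) is unit, so y_41 = False.
The clause (y_42) is unit, so y_42 = True.
Now (¬y_42) is unsatisfied and unit — conflict.
Backtrack on y_21: now try y_21 = False.
The clause (y_22) is unit, so y_22 = True.
The clause (¬y_32) is unit, so y_32 = False.
The clause (y_31) is unit, so y_31 = True.
The clause (¬y_41) is unit, so y_41 = False.
The clause (y_42) is unit, so y_42 = True.
Now (¬y_42) is unsatisfied and unit — conflict.
Both values of y_21 lead to a conflict.
Both values of y_12 lead to a conflict.
Backtrack on y_11: now try y_11 = True.
The clause (¬y_21) is unit, so y_21 = False.
The clause (¬y_31) is unit, so y_31 = False.
The clause (¬y_41) is unit, so y_41 = False.
Suppose y_22 = True.
The clause (¬y_12) is unit, so y_12 = False.
The clause (¬y_32) is unit, so y_32 = False.
The clause (y_33) is unit, so y_33 = True.
The clause (¬y_42) is unit, so y_42 = False.
The clause (y_43) is unit, so y_43 = True.
Now (¬y_43) is unsatisfied and unit — conflict.
Backtrack on y_22: now try y_22 = False.
The clause (y_23) is unit, so y_23 = True.
The clause (¬y_13) is unit, so y_13 = False.
The clause (¬y_33) is unit, so y_33 = False.
The clause (y_32) is unit, so y_32 = True.
The clause (¬y_12) is unit, so y_12 = False.
The clause (¬y_42) is unit, so y_42 = False.
The clause (y_43) is unit, so y_43 = True.
Now (¬y_43) is unsatisfied and unit — conflict.
Both values of y_22 lead to a conflict.
Both values of y_11 lead to a conflict.
No assignment satisfies every clause.

No, unsatisfiable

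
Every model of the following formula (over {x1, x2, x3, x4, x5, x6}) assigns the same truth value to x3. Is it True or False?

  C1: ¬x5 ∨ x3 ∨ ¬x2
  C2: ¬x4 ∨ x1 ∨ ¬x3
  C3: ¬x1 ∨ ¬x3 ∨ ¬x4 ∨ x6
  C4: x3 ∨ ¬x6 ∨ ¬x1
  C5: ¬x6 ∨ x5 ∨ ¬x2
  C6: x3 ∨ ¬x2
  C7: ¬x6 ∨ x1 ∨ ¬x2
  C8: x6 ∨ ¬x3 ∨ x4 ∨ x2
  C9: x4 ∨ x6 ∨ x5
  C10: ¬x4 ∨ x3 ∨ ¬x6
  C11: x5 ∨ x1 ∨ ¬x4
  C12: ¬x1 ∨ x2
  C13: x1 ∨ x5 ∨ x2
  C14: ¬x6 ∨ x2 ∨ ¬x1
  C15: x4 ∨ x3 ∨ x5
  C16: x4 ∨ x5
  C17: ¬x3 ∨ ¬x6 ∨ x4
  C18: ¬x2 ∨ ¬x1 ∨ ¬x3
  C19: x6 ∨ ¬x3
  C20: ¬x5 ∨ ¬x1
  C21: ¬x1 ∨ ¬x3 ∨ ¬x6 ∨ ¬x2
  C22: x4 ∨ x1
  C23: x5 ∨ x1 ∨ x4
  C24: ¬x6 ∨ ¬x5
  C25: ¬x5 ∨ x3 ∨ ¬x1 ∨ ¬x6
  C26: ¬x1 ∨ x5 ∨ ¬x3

False

Suppose x3 = True.
Unit clause (x6) forces x6 = True.
Unit clause (x4) forces x4 = True.
Unit clause (x1) forces x1 = True.
Unit clause (x2) forces x2 = True.
Now (¬x2) is unsatisfied and unit — conflict.
So every satisfying assignment has x3 = False.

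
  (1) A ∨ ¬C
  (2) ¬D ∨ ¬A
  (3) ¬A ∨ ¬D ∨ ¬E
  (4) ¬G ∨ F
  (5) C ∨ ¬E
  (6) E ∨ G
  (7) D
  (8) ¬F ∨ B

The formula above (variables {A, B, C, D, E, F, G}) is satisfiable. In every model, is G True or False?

Suppose G = False.
Unit clause (E) forces E = True.
Unit clause (C) forces C = True.
Unit clause (A) forces A = True.
Unit clause (¬D) forces D = False.
Now (D) is unsatisfied and unit — conflict.
So every satisfying assignment has G = True.

True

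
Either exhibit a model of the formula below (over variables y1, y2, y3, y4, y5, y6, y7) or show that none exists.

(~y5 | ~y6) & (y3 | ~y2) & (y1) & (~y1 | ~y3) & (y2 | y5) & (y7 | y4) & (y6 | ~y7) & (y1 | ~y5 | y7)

y1=1; y2=0; y3=0; y4=1; y5=1; y6=0; y7=0

Unit clause (y1) forces y1 = 1.
Unit clause (~y3) forces y3 = 0.
Unit clause (~y2) forces y2 = 0.
Unit clause (y5) forces y5 = 1.
Unit clause (~y6) forces y6 = 0.
Unit clause (~y7) forces y7 = 0.
Unit clause (y4) forces y4 = 1.
All clauses are satisfied.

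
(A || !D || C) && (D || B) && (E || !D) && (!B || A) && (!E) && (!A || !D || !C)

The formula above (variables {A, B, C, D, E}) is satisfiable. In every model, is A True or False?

True

Suppose A = false.
From the singleton clause (!B), B = false.
From the singleton clause (D), D = true.
From the singleton clause (C), C = true.
From the singleton clause (E), E = true.
That conflicts with the unit clause (!E).
So every satisfying assignment has A = True.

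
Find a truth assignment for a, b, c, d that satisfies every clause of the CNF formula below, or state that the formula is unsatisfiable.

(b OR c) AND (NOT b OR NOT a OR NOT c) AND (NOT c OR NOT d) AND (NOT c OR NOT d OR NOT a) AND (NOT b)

a=true, b=false, c=true, d=false

Unit clause (NOT b) forces b = false.
Unit clause (c) forces c = true.
Unit clause (NOT d) forces d = false.
Every clause is now satisfied; a is unconstrained.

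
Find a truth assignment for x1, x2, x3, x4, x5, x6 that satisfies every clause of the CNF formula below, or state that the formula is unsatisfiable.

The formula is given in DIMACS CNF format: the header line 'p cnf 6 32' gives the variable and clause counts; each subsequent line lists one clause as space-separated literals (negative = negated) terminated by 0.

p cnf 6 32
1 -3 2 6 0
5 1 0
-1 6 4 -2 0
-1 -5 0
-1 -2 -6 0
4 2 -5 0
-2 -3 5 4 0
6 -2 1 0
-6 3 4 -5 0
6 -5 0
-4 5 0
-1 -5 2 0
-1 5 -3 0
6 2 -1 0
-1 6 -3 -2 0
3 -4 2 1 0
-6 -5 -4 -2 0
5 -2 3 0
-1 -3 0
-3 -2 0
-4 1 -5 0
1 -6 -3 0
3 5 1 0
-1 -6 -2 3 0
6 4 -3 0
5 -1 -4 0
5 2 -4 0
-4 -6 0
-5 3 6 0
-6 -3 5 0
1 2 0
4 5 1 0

x1: True,  x2: False,  x3: False,  x4: False,  x5: False,  x6: True

Case x5 = False:
(x1) alone gives x1 = True.
(¬x4) alone gives x4 = False.
(¬x3) alone gives x3 = False.
(¬x2) alone gives x2 = False.
(x6) alone gives x6 = True.
This assignment satisfies each clause.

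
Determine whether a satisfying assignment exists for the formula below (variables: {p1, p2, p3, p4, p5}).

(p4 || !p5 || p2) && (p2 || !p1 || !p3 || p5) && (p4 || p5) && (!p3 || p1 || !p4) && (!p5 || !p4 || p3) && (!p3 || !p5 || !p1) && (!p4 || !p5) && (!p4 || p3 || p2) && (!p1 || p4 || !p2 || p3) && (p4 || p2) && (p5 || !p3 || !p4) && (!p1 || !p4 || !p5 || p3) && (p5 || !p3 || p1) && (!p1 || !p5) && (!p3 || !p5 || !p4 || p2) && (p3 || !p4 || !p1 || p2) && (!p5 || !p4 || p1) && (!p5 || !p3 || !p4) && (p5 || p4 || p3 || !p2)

Yes

Case p4 = true:
From the singleton clause (!p5), p5 = false.
From the singleton clause (!p3), p3 = false.
From the singleton clause (p2), p2 = true.
Every clause is now satisfied; p1 is unconstrained.
A satisfying assignment: p1 ↦ false, p2 ↦ true, p3 ↦ false, p4 ↦ true, p5 ↦ false.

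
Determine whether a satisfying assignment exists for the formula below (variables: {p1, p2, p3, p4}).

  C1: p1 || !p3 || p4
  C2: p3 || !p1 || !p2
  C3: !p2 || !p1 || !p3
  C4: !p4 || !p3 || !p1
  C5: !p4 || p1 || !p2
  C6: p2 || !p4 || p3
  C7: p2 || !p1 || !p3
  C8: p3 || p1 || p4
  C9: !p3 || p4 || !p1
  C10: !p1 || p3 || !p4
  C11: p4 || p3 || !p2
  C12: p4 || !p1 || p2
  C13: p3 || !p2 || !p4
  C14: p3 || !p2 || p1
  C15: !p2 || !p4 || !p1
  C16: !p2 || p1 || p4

Yes

Branch on p1: set p1 = false.
Branch on p3: set p3 = true.
From the singleton clause (p4), p4 = true.
From the singleton clause (!p2), p2 = false.
This assignment satisfies each clause.
A satisfying assignment: p1 ↦ false; p2 ↦ false; p3 ↦ true; p4 ↦ true.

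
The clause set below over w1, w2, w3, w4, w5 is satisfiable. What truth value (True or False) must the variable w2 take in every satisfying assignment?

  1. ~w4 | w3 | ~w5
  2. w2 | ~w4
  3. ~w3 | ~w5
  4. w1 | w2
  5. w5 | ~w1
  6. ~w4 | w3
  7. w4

Suppose w2 = 0.
From the singleton clause (~w4), w4 = 0.
Now (w4) is unsatisfied and unit — conflict.
So every satisfying assignment has w2 = True.

True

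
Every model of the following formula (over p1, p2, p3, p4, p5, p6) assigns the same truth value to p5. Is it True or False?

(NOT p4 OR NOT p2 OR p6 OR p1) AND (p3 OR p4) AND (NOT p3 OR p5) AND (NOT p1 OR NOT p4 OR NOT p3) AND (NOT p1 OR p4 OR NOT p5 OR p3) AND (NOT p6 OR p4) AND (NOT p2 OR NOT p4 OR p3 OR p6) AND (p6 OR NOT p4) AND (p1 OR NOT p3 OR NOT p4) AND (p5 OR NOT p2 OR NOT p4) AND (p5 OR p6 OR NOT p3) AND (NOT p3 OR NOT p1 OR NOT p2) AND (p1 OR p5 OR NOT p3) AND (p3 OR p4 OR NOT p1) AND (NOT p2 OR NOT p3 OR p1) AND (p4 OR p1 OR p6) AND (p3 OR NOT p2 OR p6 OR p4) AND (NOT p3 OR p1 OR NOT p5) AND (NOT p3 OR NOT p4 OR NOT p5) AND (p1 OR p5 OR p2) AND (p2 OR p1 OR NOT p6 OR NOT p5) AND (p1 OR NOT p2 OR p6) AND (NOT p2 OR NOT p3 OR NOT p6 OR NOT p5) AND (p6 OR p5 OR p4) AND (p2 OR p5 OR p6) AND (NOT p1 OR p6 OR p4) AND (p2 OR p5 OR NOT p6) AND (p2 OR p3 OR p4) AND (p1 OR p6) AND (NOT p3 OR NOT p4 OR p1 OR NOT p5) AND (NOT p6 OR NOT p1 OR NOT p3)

True

Suppose p5 = false.
(NOT p3) alone gives p3 = false.
(p4) alone gives p4 = true.
(p6) alone gives p6 = true.
(NOT p2) alone gives p2 = false.
That conflicts with the unit clause (p2).
So every satisfying assignment has p5 = True.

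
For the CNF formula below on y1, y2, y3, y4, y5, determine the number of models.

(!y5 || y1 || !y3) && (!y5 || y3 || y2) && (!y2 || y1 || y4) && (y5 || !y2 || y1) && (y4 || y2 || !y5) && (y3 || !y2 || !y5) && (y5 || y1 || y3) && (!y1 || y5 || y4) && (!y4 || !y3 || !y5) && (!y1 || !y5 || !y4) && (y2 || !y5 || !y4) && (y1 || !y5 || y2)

There are 2^5 = 32 truth assignments over (y1, y2, y3, y4, y5).
Split on y4. With y4 = true, the clauses containing y4 are satisfied and !y4 drops from the rest; 5 of the 2^4 = 16 assignments to the other variables satisfy what remains.
With y4 = false, by the same count on the reduced clause set, 2 assignments work.
(One model: y1=F, y2=F, y3=T, y4=F, y5=F.)
Total: 5 + 2 = 7.

7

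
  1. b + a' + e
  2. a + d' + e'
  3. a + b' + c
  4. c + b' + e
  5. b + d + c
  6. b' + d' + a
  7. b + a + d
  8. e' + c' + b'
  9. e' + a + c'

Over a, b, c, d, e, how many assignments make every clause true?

10

There are 2^5 = 32 truth assignments over (a, b, c, d, e).
Split on c. With c = 1, the clauses containing c are satisfied and c' drops from the rest; 6 of the 2^4 = 16 assignments to the other variables satisfy what remains.
With c = 0, by the same count on the reduced clause set, 4 assignments work.
(One model: a=F, b=F, c=F, d=T, e=F.)
Total: 6 + 4 = 10.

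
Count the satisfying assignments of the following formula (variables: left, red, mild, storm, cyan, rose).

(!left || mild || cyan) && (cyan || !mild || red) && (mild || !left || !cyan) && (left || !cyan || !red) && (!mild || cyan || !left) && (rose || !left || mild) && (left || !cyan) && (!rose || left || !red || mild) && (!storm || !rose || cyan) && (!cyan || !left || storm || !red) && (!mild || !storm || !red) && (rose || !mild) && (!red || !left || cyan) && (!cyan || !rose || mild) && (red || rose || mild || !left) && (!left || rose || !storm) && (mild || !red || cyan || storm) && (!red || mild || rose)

6

There are 2^6 = 64 truth assignments over (left, red, mild, storm, cyan, rose).
Split on left. With left = true, the clauses containing left are satisfied and !left drops from the rest; 2 of the 2^5 = 32 assignments to the other variables satisfy what remains.
With left = false, by the same count on the reduced clause set, 4 assignments work.
(One model: left=F, red=F, mild=F, storm=F, cyan=F, rose=F.)
Total: 2 + 4 = 6.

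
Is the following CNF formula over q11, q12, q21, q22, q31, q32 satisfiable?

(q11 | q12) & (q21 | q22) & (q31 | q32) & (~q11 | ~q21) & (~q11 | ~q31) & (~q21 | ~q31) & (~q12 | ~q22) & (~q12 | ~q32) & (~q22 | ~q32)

Unsatisfiable

Case q11 = 1:
From the singleton clause (~q21), q21 = 0.
From the singleton clause (q22), q22 = 1.
From the singleton clause (~q31), q31 = 0.
From the singleton clause (q32), q32 = 1.
That conflicts with the unit clause (~q32).
Backtrack on q11: now try q11 = 0.
From the singleton clause (q12), q12 = 1.
From the singleton clause (~q22), q22 = 0.
From the singleton clause (q21), q21 = 1.
From the singleton clause (~q31), q31 = 0.
From the singleton clause (q32), q32 = 1.
That conflicts with the unit clause (~q32).
Neither q11 = 1 nor q11 = 0 works.
No assignment satisfies every clause.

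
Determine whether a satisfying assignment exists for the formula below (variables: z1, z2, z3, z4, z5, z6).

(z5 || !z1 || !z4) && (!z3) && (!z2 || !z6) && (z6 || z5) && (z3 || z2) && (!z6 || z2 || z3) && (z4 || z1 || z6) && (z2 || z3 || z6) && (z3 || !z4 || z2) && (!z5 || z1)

Yes

Unit clause (!z3) forces z3 = false.
Unit clause (z2) forces z2 = true.
Unit clause (!z6) forces z6 = false.
Unit clause (z5) forces z5 = true.
Unit clause (z1) forces z1 = true.
Every clause is now satisfied; z4 is unconstrained.
A satisfying assignment: z1: true; z2: true; z3: false; z4: true; z5: true; z6: false.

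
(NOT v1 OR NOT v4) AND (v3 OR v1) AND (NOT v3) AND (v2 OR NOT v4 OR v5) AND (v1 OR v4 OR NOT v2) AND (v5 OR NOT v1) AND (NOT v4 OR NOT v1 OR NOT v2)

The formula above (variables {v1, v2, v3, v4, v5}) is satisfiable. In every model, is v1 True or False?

True

Suppose v1 = false.
(v3) alone gives v3 = true.
That conflicts with the unit clause (NOT v3).
So every satisfying assignment has v1 = True.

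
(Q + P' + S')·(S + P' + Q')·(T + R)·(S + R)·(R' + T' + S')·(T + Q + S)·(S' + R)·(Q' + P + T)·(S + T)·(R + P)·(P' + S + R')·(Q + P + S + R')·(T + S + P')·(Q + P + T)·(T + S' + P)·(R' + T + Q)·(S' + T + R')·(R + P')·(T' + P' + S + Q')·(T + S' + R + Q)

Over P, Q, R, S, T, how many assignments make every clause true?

There are 2^5 = 32 truth assignments over (P, Q, R, S, T).
Split on R. With R = 1, the clauses containing R are satisfied and R' drops from the rest; 1 of the 2^4 = 16 assignments to the other variables satisfy what remains.
With R = 0, by the same count on the reduced clause set, 0 assignments work.
Total: 1 + 0 = 1.

1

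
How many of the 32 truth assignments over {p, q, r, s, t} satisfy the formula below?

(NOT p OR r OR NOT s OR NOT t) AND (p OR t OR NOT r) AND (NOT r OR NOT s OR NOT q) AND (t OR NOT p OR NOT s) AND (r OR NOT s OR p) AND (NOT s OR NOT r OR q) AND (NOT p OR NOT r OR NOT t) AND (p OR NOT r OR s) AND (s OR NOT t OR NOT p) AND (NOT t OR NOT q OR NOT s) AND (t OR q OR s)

There are 2^5 = 32 truth assignments over (p, q, r, s, t).
Split on r. With r = true, the clauses containing r are satisfied and NOT r drops from the rest; 1 of the 2^4 = 16 assignments to the other variables satisfy what remains.
With r = false, by the same count on the reduced clause set, 4 assignments work.
Total: 1 + 4 = 5.

5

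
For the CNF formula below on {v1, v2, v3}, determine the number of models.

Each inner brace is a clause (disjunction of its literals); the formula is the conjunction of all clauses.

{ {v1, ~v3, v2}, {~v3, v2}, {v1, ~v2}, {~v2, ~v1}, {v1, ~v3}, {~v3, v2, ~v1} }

There are 2^3 = 8 truth assignments over (v1, v2, v3).
Check each against the 6 clauses (columns in the order v1, v2, v3):
  F F F  ✓ satisfies all
  F F T  ✗ fails (v1 | ~v3 | v2)
  F T F  ✗ fails (v1 | ~v2)
  F T T  ✗ fails (v1 | ~v2)
  T F F  ✓ satisfies all
  T F T  ✗ fails (~v3 | v2)
  T T F  ✗ fails (~v2 | ~v1)
  T T T  ✗ fails (~v2 | ~v1)
2 of the 8 rows are models.

2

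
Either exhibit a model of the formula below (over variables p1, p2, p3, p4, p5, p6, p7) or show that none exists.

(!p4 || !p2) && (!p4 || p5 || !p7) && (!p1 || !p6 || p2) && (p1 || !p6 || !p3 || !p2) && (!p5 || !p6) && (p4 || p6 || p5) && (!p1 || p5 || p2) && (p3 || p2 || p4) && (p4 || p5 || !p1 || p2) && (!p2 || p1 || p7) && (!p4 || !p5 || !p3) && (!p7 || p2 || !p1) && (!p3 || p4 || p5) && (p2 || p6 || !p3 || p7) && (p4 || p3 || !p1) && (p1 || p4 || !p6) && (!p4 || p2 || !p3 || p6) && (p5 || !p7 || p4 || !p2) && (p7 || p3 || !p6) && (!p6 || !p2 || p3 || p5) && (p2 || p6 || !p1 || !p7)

p1: true; p2: true; p3: true; p4: false; p5: true; p6: false; p7: true

Branch on p4: set p4 = false.
Branch on p5: set p5 = true.
Unit clause (!p6) forces p6 = false.
Branch on p3: set p3 = true.
Branch on p2: set p2 = true.
Branch on p1: set p1 = true.
Every clause is now satisfied; p7 is unconstrained.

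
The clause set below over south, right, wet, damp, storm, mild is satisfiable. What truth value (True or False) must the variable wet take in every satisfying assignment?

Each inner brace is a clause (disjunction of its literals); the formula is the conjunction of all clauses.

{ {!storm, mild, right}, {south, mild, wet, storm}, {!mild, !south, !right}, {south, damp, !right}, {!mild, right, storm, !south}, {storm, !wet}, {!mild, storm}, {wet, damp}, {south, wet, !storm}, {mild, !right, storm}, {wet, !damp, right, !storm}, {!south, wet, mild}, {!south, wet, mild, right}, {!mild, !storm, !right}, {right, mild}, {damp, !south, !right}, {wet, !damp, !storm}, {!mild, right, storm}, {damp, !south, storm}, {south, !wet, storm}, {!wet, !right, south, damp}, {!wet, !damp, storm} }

Suppose wet = false.
(damp) alone gives damp = true.
(!storm) alone gives storm = false.
(!mild) alone gives mild = false.
(south) alone gives south = true.
That conflicts with the unit clause (!south).
So every satisfying assignment has wet = True.

True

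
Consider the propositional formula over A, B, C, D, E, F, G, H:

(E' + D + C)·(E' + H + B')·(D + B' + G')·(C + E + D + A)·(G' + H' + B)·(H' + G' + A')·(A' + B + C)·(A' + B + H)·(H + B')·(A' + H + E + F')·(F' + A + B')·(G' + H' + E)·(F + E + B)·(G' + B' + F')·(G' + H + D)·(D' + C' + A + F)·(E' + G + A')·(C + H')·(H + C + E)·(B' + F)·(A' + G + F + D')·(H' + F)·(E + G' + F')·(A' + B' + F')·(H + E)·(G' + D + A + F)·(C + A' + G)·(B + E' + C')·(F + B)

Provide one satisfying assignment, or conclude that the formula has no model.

A: 0; B: 0; C: 0; D: 1; E: 1; F: 1; G: 1; H: 0

Branch on H: set H = 0.
Unit clause (B') forces B = 0.
Unit clause (A') forces A = 0.
Unit clause (E) forces E = 1.
Unit clause (C') forces C = 0.
Unit clause (D) forces D = 1.
Unit clause (F) forces F = 1.
All clauses hold; G can take either value.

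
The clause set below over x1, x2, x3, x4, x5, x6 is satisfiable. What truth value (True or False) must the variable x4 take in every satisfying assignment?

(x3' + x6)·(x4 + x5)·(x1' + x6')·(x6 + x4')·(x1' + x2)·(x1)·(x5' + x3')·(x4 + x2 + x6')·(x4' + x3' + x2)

Suppose x4 = 1.
Unit clause (x6) forces x6 = 1.
Unit clause (x1') forces x1 = 0.
Now (x1) is unsatisfied and unit — conflict.
So every satisfying assignment has x4 = False.

False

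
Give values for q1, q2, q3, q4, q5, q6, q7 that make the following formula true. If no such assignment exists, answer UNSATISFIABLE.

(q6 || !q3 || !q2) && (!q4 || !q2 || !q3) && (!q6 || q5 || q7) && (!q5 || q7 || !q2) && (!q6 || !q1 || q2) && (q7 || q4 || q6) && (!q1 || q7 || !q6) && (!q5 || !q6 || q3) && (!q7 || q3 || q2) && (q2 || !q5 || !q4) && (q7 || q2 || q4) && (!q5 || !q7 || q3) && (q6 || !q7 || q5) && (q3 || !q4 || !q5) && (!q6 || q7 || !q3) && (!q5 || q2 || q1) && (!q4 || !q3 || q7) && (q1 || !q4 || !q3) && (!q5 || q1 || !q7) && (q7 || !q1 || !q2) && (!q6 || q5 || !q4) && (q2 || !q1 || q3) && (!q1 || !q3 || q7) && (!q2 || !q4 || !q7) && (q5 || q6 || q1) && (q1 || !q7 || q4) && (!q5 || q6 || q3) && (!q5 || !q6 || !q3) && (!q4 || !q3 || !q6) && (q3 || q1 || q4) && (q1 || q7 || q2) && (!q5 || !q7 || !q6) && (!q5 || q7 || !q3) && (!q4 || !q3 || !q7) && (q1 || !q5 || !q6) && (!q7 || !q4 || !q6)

Case q6 = false:
Case q3 = true:
(!q2) alone gives q2 = false.
Case q7 = true:
(q5) alone gives q5 = true.
(!q4) alone gives q4 = false.
(q1) alone gives q1 = true.
This assignment satisfies each clause.

q1: true,  q2: false,  q3: true,  q4: false,  q5: true,  q6: false,  q7: true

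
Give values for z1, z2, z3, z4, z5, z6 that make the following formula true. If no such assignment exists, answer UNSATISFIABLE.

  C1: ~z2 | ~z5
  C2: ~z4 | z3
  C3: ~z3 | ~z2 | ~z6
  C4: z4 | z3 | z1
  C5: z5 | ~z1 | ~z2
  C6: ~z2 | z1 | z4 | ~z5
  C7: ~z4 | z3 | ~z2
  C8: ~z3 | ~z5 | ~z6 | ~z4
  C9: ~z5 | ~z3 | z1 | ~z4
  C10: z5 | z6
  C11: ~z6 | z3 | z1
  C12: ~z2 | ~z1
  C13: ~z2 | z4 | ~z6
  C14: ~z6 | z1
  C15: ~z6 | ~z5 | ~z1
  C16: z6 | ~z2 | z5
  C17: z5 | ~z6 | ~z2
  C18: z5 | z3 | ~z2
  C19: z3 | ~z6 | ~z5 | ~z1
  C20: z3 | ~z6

Branch on z2: set z2 = 0.
Branch on z4: set z4 = 0.
Branch on z3: set z3 = 1.
Branch on z5: set z5 = 1.
Branch on z6: set z6 = 0.
No clause remains; z1 is free.

z1=1; z2=0; z3=1; z4=0; z5=1; z6=0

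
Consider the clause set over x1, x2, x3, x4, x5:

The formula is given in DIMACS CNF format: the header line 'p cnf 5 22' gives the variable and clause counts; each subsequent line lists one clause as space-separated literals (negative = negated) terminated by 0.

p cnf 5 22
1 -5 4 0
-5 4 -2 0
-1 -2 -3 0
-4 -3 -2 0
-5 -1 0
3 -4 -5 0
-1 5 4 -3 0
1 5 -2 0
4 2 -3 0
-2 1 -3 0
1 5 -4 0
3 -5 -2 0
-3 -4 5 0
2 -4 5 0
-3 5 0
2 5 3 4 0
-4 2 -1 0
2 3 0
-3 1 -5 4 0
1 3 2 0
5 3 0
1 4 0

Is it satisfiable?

Satisfiable

Try x5 = True.
The clause (¬x1) is unit, so x1 = False.
The clause (x4) is unit, so x4 = True.
The clause (x3) is unit, so x3 = True.
The clause (¬x2) is unit, so x2 = False.
This assignment satisfies each clause.
A satisfying assignment: x1=False; x2=False; x3=True; x4=True; x5=True.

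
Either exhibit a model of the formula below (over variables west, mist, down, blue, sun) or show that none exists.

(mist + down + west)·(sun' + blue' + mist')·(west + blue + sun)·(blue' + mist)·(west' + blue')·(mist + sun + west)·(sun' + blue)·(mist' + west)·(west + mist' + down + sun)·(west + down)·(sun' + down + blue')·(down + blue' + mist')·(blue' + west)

west=1, mist=1, down=1, blue=0, sun=0

Branch on blue: set blue = 0.
From the singleton clause (sun'), sun = 0.
From the singleton clause (west), west = 1.
No clause remains; mist, down are free.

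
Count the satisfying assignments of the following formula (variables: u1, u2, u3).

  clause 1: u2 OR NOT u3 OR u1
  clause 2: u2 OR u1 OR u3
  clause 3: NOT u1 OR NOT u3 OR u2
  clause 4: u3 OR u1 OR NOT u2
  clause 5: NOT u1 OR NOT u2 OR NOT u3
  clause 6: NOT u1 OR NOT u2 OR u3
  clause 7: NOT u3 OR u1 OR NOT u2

There are 2^3 = 8 truth assignments over (u1, u2, u3).
Check each against the 7 clauses (columns in the order u1, u2, u3):
  F F F  ✗ fails (u2 OR u1 OR u3)
  F F T  ✗ fails (u2 OR NOT u3 OR u1)
  F T F  ✗ fails (u3 OR u1 OR NOT u2)
  F T T  ✗ fails (NOT u3 OR u1 OR NOT u2)
  T F F  ✓ satisfies all
  T F T  ✗ fails (NOT u1 OR NOT u3 OR u2)
  T T F  ✗ fails (NOT u1 OR NOT u2 OR u3)
  T T T  ✗ fails (NOT u1 OR NOT u2 OR NOT u3)
1 of the 8 rows is a model.

1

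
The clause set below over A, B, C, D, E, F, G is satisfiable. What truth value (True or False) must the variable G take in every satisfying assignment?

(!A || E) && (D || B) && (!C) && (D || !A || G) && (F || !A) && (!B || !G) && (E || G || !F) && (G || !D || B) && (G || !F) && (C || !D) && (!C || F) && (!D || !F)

False

Suppose G = true.
Unit clause (!C) forces C = false.
Unit clause (!B) forces B = false.
Unit clause (D) forces D = true.
Now (!D) is unsatisfied and unit — conflict.
So every satisfying assignment has G = False.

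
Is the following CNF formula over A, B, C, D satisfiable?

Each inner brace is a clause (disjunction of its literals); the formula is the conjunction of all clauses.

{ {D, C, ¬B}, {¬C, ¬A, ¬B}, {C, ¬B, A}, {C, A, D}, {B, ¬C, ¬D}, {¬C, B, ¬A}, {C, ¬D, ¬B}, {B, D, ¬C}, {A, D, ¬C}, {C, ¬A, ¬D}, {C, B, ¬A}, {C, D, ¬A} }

Branch on D: set D = True.
Branch on B: set B = False.
From the singleton clause (¬C), C = False.
From the singleton clause (¬A), A = False.
All clauses are satisfied.
A satisfying assignment: A=False,  B=False,  C=False,  D=True.

Satisfiable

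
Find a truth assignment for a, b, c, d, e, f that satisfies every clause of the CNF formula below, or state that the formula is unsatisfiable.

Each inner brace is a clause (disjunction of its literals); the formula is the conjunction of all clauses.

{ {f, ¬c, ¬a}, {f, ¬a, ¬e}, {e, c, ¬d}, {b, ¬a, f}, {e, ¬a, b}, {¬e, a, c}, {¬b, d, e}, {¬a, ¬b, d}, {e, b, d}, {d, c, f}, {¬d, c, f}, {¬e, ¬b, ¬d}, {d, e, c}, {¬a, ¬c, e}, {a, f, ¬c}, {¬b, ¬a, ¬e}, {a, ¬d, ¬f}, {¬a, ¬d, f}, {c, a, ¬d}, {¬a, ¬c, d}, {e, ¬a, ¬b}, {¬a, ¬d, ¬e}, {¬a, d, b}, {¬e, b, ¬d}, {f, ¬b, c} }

Try f = True.
Try a = False.
The clause (¬d) is unit, so d = False.
Try e = True.
The clause (c) is unit, so c = True.
Every clause is now satisfied; b is unconstrained.

a ↦ False; b ↦ True; c ↦ True; d ↦ False; e ↦ True; f ↦ True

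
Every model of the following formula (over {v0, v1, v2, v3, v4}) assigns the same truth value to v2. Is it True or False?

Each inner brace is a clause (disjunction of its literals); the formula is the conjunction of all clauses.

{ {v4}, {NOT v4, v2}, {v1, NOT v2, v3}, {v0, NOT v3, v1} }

True

Suppose v2 = false.
Unit clause (v4) forces v4 = true.
That conflicts with the unit clause (NOT v4).
So every satisfying assignment has v2 = True.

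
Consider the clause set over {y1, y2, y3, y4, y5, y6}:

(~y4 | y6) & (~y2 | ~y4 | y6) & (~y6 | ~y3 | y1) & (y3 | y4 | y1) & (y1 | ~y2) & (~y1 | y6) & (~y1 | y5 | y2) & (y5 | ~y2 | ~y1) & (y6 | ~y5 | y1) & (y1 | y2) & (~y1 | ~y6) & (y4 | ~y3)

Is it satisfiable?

No

Try y4 = 0.
From the singleton clause (~y3), y3 = 0.
From the singleton clause (y1), y1 = 1.
From the singleton clause (y6), y6 = 1.
That conflicts with the unit clause (~y6).
Backtrack on y4: now try y4 = 1.
From the singleton clause (y6), y6 = 1.
From the singleton clause (~y1), y1 = 0.
From the singleton clause (~y3), y3 = 0.
From the singleton clause (~y2), y2 = 0.
That conflicts with the unit clause (y2).
Both values of y4 lead to a conflict.
No assignment satisfies every clause.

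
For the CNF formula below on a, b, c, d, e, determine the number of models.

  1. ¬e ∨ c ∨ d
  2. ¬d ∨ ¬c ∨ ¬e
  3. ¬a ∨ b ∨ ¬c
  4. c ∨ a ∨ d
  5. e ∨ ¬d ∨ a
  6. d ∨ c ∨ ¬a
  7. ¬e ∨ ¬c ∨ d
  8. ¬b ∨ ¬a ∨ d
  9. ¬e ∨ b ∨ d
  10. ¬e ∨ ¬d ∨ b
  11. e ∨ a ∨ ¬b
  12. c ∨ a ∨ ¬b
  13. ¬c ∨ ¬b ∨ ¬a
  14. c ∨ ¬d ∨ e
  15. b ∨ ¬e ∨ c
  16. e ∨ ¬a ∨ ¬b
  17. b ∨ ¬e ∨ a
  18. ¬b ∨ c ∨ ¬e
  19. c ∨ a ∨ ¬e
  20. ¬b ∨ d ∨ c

There are 2^5 = 32 truth assignments over (a, b, c, d, e).
Split on a. With a = True, the clauses containing a are satisfied and ¬a drops from the rest; 0 of the 2^4 = 16 assignments to the other variables satisfy what remains.
With a = False, by the same count on the reduced clause set, 1 assignment works.
(One model: a=F, b=F, c=T, d=F, e=F.)
Total: 0 + 1 = 1.

1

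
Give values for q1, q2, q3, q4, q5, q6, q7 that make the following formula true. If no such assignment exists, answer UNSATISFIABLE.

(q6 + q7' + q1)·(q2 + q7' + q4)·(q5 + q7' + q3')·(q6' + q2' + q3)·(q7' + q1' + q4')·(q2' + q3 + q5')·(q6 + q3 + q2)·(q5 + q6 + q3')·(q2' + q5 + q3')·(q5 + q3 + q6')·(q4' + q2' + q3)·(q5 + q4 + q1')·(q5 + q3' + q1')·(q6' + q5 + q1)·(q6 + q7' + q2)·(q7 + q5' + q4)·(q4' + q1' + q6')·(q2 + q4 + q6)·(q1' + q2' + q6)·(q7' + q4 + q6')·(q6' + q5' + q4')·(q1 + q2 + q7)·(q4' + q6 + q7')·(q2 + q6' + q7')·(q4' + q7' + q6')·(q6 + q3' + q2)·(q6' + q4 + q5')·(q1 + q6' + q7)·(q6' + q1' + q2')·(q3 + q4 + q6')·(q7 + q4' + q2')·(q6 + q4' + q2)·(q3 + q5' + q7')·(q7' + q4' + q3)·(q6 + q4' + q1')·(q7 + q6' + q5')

Branch on q6: set q6 = 0.
Branch on q7: set q7 = 0.
Branch on q3: set q3 = 0.
The clause (q2) is unit, so q2 = 1.
The clause (q5') is unit, so q5 = 0.
The clause (q4') is unit, so q4 = 0.
The clause (q1') is unit, so q1 = 0.
Every clause now holds.

q1=0, q2=1, q3=0, q4=0, q5=0, q6=0, q7=0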